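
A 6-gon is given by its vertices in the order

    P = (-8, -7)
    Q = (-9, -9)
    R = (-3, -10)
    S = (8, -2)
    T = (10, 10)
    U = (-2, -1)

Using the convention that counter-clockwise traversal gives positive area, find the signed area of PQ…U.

137

Apply the shoelace (surveyor's) formula: 2A = Σ (x_i·y_{i+1} − x_{i+1}·y_i), indices taken mod 6.
P→Q: (-8)(-9) − (-9)(-7) = 9
Q→R: (-9)(-10) − (-3)(-9) = 63
R→S: (-3)(-2) − (8)(-10) = 86
S→T: (8)(10) − (10)(-2) = 100
T→U: (10)(-1) − (-2)(10) = 10
U→P: (-2)(-7) − (-8)(-1) = 6
Σ = 274
Signed area = Σ/2 = 137 (positive ⇒ counter-clockwise traversal).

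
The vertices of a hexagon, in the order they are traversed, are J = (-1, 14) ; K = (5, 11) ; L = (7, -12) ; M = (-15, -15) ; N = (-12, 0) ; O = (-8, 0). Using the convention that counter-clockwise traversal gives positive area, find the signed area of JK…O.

Σ = (-81) + (-137) + (-285) + (-180) + (0) + (-112) = -795
Signed area = Σ/2 = -397.5 (negative ⇒ clockwise traversal).

-397.5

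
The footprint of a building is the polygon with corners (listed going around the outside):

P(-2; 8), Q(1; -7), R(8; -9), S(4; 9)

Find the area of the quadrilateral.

105.5

Apply Gauss's area formula: 2A = Σ (x_i·y_{i+1} − x_{i+1}·y_i), indices taken mod 4.
Σ = (6) + (47) + (108) + (50) = 211
Area = |Σ|/2 = 105.5.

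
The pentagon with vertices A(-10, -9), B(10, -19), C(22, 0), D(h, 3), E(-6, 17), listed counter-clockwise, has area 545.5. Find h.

Write out the shoelace sum; only the two edges meeting at D involve h:
2·Area = [(22·3 − h·0) + (h·17 − (-6)·3)] + 922
       = 17·h + 1006 = 1091
⇒ h = 5.

5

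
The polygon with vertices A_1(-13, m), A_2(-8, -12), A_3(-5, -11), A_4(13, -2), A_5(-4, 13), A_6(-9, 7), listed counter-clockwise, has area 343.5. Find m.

The doubled signed area Σ (x_i y_{i+1} − x_{i+1} y_i) is linear in m.
With m=0 it equals 678; the coefficient of m is -1 (from the two edges through A_1).
So -1·m + 678 = 2·343.5 = 687 ⇒ m = -9.

-9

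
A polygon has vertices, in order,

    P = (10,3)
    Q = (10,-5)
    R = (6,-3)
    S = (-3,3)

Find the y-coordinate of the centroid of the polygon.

Apply Gauss's area formula. First the cross-terms c_i = x_i·y_{i+1} − x_{i+1}·y_i:
  -80, 0, 9, -39  ⇒  2A = -110, A = -55.
Then Σ (y_i + y_{i+1})·c_i = -74, so ȳ = -74 / (6·(-55)) = 37/165.

37/165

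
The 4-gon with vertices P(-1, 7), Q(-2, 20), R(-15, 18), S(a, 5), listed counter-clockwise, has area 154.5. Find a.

Write out the shoelace sum; only the two edges meeting at S involve a:
2·Area = [((-15)·5 − a·18) + (a·7 − (-1)·5)] + 258
       = -11·a + 188 = 309
⇒ a = -11.

-11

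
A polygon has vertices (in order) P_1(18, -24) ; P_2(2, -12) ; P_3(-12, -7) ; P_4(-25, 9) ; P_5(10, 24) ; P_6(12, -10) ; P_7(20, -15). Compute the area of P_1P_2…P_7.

938.5

Apply Gauss's area formula: 2A = Σ (x_i·y_{i+1} − x_{i+1}·y_i), indices taken mod 7.
Σ = (-168) + (-158) + (-283) + (-690) + (-388) + (20) + (-210) = -1877
Area = |Σ|/2 = 938.5.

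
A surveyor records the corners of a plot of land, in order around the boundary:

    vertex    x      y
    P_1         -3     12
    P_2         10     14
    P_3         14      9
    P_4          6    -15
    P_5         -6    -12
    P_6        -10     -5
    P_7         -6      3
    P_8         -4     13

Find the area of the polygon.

459.5

Apply the surveyor's formula: 2A = Σ (x_i·y_{i+1} − x_{i+1}·y_i), indices taken mod 8.
Σ = (-162) + (-106) + (-264) + (-162) + (-90) + (-60) + (-66) + (-9) = -919
Area = |Σ|/2 = 459.5.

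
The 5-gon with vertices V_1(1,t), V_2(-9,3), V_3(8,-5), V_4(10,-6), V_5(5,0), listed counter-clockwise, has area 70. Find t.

6

Write out the shoelace sum; only the two edges meeting at V_1 involve t:
2·Area = [(5·t − 1·0) + (1·3 − (-9)·t)] + 53
       = 14·t + 56 = 140
⇒ t = 6.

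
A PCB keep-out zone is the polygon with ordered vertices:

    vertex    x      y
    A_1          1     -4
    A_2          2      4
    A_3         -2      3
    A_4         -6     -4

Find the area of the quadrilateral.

Apply the shoelace formula: 2A = Σ (x_i·y_{i+1} − x_{i+1}·y_i), indices taken mod 4.
Σ = (12) + (14) + (26) + (28) = 80
Area = |Σ|/2 = 40.

40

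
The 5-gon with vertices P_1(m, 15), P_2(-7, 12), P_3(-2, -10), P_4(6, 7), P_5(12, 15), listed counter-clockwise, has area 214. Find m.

1

The doubled signed area Σ (x_i y_{i+1} − x_{i+1} y_i) is linear in m.
With m=0 it equals 431; the coefficient of m is -3 (from the two edges through P_1).
So -3·m + 431 = 2·214 = 428 ⇒ m = 1.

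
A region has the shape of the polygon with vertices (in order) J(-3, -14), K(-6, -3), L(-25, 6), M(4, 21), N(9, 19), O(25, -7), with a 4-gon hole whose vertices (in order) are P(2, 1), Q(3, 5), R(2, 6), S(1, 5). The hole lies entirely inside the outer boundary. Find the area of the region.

873.5

Outer boundary:
Cross-terms: -75, -111, -549, -113, -538, -371  ⇒  Σ = -1757
Area = |Σ|/2 = 878.5.
Hole:
Apply the surveyor's formula: 2A = Σ (x_i·y_{i+1} − x_{i+1}·y_i), indices taken mod 4.
Cross-terms: 7, 8, 4, -9  ⇒  Σ = 10
Area = |Σ|/2 = 5.
Net area = 878.5 − 5 = 873.5.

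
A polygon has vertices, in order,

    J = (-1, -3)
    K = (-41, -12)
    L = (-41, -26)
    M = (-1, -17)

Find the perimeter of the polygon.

110

|JK| = √((-40)² + (-9)²) = √1681 = 41
|KL| = √((0)² + (-14)²) = √196 = 14
|LM| = √((40)² + (9)²) = √1681 = 41
|MJ| = √((0)² + (14)²) = √196 = 14
Perimeter = 41 + 14 + 41 + 14 = 110.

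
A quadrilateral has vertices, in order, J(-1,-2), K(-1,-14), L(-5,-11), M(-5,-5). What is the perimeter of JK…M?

|JK| = √((0)² + (-12)²) = √144 = 12
|KL| = √((-4)² + (3)²) = √25 = 5
|LM| = √((0)² + (6)²) = √36 = 6
|MJ| = √((4)² + (3)²) = √25 = 5
Perimeter = 12 + 5 + 6 + 5 = 28.

28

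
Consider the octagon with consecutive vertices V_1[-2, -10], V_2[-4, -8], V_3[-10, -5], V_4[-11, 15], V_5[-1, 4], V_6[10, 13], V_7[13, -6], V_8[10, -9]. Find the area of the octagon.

387.5

V_1→V_2: (-2)(-8) − (-4)(-10) = -24
V_2→V_3: (-4)(-5) − (-10)(-8) = -60
V_3→V_4: (-10)(15) − (-11)(-5) = -205
V_4→V_5: (-11)(4) − (-1)(15) = -29
V_5→V_6: (-1)(13) − (10)(4) = -53
V_6→V_7: (10)(-6) − (13)(13) = -229
V_7→V_8: (13)(-9) − (10)(-6) = -57
V_8→V_1: (10)(-10) − (-2)(-9) = -118
Σ = -775
Area = |Σ|/2 = 387.5.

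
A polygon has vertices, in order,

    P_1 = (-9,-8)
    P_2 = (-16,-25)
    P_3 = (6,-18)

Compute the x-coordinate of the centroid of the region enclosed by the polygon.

-19/3

Apply the shoelace formula. First the cross-terms c_i = x_i·y_{i+1} − x_{i+1}·y_i:
  97, 438, -210  ⇒  2A = 325, A = 162.5.
Then Σ (x_i + x_{i+1})·c_i = -6175, so x̄ = -6175 / (6·162.5) = -19/3.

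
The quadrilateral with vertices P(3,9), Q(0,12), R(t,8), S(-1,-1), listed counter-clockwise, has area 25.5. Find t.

Write out the shoelace sum; only the two edges meeting at R involve t:
2·Area = [(0·8 − t·12) + (t·(-1) − (-1)·8)] + 30
       = -13·t + 38 = 51
⇒ t = -1.

-1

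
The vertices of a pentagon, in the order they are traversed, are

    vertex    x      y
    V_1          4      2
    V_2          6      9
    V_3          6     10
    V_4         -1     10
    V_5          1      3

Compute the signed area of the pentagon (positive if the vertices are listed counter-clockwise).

38.5

Apply the shoelace (surveyor's) formula: 2A = Σ (x_i·y_{i+1} − x_{i+1}·y_i), indices taken mod 5.
Σ = (24) + (6) + (70) + (-13) + (-10) = 77
Signed area = Σ/2 = 38.5 (positive ⇒ counter-clockwise traversal).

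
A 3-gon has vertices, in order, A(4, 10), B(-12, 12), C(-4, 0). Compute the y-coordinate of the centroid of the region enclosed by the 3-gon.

22/3

Apply Gauss's area formula. First the cross-terms c_i = x_i·y_{i+1} − x_{i+1}·y_i:
  168, 48, -40  ⇒  2A = 176, A = 88.
Then Σ (y_i + y_{i+1})·c_i = 3872, so ȳ = 3872 / (6·88) = 22/3.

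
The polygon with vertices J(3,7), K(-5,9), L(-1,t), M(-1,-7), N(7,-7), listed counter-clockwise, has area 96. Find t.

Write out the shoelace sum; only the two edges meeting at L involve t:
2·Area = [((-5)·t − (-1)·9) + ((-1)·(-7) − (-1)·t)] + 188
       = -4·t + 204 = 192
⇒ t = 3.

3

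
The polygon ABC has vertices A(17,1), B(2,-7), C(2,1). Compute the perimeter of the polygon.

40

|AB| = √((-15)² + (-8)²) = √289 = 17
|BC| = √((0)² + (8)²) = √64 = 8
|CA| = √((15)² + (0)²) = √225 = 15
Perimeter = 17 + 8 + 15 = 40.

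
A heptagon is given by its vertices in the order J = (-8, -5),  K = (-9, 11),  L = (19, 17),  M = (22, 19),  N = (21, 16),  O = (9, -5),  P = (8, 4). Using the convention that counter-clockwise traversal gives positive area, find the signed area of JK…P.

Apply Gauss's area formula: 2A = Σ (x_i·y_{i+1} − x_{i+1}·y_i), indices taken mod 7.
Σ = (-133) + (-362) + (-13) + (-47) + (-249) + (76) + (-8) = -736
Signed area = Σ/2 = -368 (negative ⇒ clockwise traversal).

-368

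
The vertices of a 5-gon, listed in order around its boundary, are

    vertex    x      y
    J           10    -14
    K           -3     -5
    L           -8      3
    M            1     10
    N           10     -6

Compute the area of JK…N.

205

Apply the shoelace formula: 2A = Σ (x_i·y_{i+1} − x_{i+1}·y_i), indices taken mod 5.
J→K: (10)(-5) − (-3)(-14) = -92
K→L: (-3)(3) − (-8)(-5) = -49
L→M: (-8)(10) − (1)(3) = -83
M→N: (1)(-6) − (10)(10) = -106
N→J: (10)(-14) − (10)(-6) = -80
Σ = -410
Area = |Σ|/2 = 205.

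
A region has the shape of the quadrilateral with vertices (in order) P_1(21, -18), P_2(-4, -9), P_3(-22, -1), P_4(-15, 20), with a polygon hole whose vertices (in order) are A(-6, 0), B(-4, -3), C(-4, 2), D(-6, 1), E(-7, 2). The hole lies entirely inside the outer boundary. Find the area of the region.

523.5

Outer boundary:
Apply the surveyor's formula: 2A = Σ (x_i·y_{i+1} − x_{i+1}·y_i), indices taken mod 4.
P_1→P_2: (21)(-9) − (-4)(-18) = -261
P_2→P_3: (-4)(-1) − (-22)(-9) = -194
P_3→P_4: (-22)(20) − (-15)(-1) = -455
P_4→P_1: (-15)(-18) − (21)(20) = -150
Σ = -1060
Area = |Σ|/2 = 530.
Hole:
Σ = (18) + (-20) + (8) + (-5) + (12) = 13
Area = |Σ|/2 = 6.5.
Net area = 530 − 6.5 = 523.5.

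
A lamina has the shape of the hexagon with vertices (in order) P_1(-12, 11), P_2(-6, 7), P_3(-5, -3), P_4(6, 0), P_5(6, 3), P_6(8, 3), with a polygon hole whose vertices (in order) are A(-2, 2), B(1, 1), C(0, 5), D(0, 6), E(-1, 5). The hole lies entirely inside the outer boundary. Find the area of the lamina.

87

Outer boundary:
Apply the shoelace formula: 2A = Σ (x_i·y_{i+1} − x_{i+1}·y_i), indices taken mod 6.
Cross-terms: -18, 53, 18, 18, -6, 124  ⇒  Σ = 189
Area = |Σ|/2 = 94.5.
Hole:
Apply the shoelace (surveyor's) formula: 2A = Σ (x_i·y_{i+1} − x_{i+1}·y_i), indices taken mod 5.
Cross-terms: -4, 5, 0, 6, 8  ⇒  Σ = 15
Area = |Σ|/2 = 7.5.
Net area = 94.5 − 7.5 = 87.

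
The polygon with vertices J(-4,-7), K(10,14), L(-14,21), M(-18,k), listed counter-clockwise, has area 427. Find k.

Write out the shoelace sum; only the two edges meeting at M involve k:
2·Area = [((-14)·k − (-18)·21) + ((-18)·(-7) − (-4)·k)] + 420
       = -10·k + 924 = 854
⇒ k = 7.

7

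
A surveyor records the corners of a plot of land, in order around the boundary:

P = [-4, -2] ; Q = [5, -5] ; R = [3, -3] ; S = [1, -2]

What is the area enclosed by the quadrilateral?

8.5

Apply the shoelace (surveyor's) formula: 2A = Σ (x_i·y_{i+1} − x_{i+1}·y_i), indices taken mod 4.
Cross-terms: 30, 0, -3, -10  ⇒  Σ = 17
Area = |Σ|/2 = 8.5.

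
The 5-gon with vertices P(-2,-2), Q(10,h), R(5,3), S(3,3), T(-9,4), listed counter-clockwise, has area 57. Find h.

1

The doubled signed area Σ (x_i y_{i+1} − x_{i+1} y_i) is linear in h.
With h=0 it equals 121; the coefficient of h is -7 (from the two edges through Q).
So -7·h + 121 = 2·57 = 114 ⇒ h = 1.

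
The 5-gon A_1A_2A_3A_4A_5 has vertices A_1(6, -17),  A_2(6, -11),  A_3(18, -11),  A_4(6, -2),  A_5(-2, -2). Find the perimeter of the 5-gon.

58

|A_1A_2| = √((0)² + (6)²) = √36 = 6
|A_2A_3| = √((12)² + (0)²) = √144 = 12
|A_3A_4| = √((-12)² + (9)²) = √225 = 15
|A_4A_5| = √((-8)² + (0)²) = √64 = 8
|A_5A_1| = √((8)² + (-15)²) = √289 = 17
Perimeter = 6 + 12 + 15 + 8 + 17 = 58.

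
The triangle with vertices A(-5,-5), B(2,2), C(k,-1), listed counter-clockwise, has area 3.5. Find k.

The doubled signed area Σ (x_i y_{i+1} − x_{i+1} y_i) is linear in k.
With k=0 it equals -7; the coefficient of k is -7 (from the two edges through C).
So -7·k + -7 = 2·3.5 = 7 ⇒ k = -2.

-2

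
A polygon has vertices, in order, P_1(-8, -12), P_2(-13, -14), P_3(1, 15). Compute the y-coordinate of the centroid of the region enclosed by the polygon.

-11/3

Apply the shoelace formula. First the cross-terms c_i = x_i·y_{i+1} − x_{i+1}·y_i:
  -44, -181, 108  ⇒  2A = -117, A = -58.5.
Then Σ (y_i + y_{i+1})·c_i = 1287, so ȳ = 1287 / (6·(-58.5)) = -11/3.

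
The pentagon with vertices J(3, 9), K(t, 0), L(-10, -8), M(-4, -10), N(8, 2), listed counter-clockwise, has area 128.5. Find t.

Write out the shoelace sum; only the two edges meeting at K involve t:
2·Area = [(3·0 − t·9) + (t·(-8) − (-10)·0)] + 206
       = -17·t + 206 = 257
⇒ t = -3.

-3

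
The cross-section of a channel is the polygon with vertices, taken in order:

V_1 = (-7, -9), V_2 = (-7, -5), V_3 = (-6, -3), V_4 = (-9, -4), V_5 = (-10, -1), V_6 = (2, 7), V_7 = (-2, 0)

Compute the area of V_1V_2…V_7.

53.5

Apply the shoelace formula: 2A = Σ (x_i·y_{i+1} − x_{i+1}·y_i), indices taken mod 7.
Σ = (-28) + (-9) + (-3) + (-31) + (-68) + (14) + (18) = -107
Area = |Σ|/2 = 53.5.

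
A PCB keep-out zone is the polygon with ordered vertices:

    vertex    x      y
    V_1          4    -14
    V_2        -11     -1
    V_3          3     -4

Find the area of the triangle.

Cross-terms: -158, 47, -26  ⇒  Σ = -137
Area = |Σ|/2 = 68.5.

68.5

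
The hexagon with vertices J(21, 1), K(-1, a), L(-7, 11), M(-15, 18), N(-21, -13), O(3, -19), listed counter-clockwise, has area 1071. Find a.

Write out the shoelace sum; only the two edges meeting at K involve a:
2·Area = [(21·a − (-1)·1) + ((-1)·11 − (-7)·a)] + 1452
       = 28·a + 1442 = 2142
⇒ a = 25.

25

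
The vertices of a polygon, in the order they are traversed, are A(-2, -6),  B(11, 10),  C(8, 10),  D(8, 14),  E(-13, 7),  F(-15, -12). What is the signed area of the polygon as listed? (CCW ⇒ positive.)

336.5

A→B: (-2)(10) − (11)(-6) = 46
B→C: (11)(10) − (8)(10) = 30
C→D: (8)(14) − (8)(10) = 32
D→E: (8)(7) − (-13)(14) = 238
E→F: (-13)(-12) − (-15)(7) = 261
F→A: (-15)(-6) − (-2)(-12) = 66
Σ = 673
Signed area = Σ/2 = 336.5 (positive ⇒ counter-clockwise traversal).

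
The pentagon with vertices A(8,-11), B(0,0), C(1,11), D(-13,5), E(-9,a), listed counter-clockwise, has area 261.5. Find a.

The doubled signed area Σ (x_i y_{i+1} − x_{i+1} y_i) is linear in a.
With a=0 it equals 292; the coefficient of a is -21 (from the two edges through E).
So -21·a + 292 = 2·261.5 = 523 ⇒ a = -11.

-11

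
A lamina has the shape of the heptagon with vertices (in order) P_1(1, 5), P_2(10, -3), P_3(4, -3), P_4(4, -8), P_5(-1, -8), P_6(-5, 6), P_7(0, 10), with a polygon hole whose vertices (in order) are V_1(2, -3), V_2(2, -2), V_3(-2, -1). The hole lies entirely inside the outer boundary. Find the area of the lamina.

Outer boundary:
Apply Gauss's area formula: 2A = Σ (x_i·y_{i+1} − x_{i+1}·y_i), indices taken mod 7.
Σ = (-53) + (-18) + (-20) + (-40) + (-46) + (-50) + (-10) = -237
Area = |Σ|/2 = 118.5.
Hole:
Σ = (2) + (-6) + (8) = 4
Area = |Σ|/2 = 2.
Net area = 118.5 − 2 = 116.5.

116.5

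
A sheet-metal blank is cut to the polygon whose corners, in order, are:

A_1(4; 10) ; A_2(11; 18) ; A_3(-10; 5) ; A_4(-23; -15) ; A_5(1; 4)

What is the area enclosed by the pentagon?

189.5

Σ = (-38) + (235) + (265) + (-77) + (-6) = 379
Area = |Σ|/2 = 189.5.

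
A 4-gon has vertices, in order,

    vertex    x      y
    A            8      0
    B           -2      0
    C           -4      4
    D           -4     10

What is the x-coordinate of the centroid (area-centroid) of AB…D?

5/21

Apply Gauss's area formula. First the cross-terms c_i = x_i·y_{i+1} − x_{i+1}·y_i:
  0, -8, -24, -80  ⇒  2A = -112, A = -56.
Then Σ (x_i + x_{i+1})·c_i = -80, so x̄ = -80 / (6·(-56)) = 5/21.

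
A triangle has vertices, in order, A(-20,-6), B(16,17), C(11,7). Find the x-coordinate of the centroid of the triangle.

Apply the shoelace formula. First the cross-terms c_i = x_i·y_{i+1} − x_{i+1}·y_i:
  -244, -75, 74  ⇒  2A = -245, A = -122.5.
Then Σ (x_i + x_{i+1})·c_i = -1715, so x̄ = -1715 / (6·(-122.5)) = 7/3.

7/3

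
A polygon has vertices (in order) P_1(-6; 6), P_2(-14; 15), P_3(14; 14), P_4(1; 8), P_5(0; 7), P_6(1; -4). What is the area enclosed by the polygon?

Apply Gauss's area formula: 2A = Σ (x_i·y_{i+1} − x_{i+1}·y_i), indices taken mod 6.
P_1→P_2: (-6)(15) − (-14)(6) = -6
P_2→P_3: (-14)(14) − (14)(15) = -406
P_3→P_4: (14)(8) − (1)(14) = 98
P_4→P_5: (1)(7) − (0)(8) = 7
P_5→P_6: (0)(-4) − (1)(7) = -7
P_6→P_1: (1)(6) − (-6)(-4) = -18
Σ = -332
Area = |Σ|/2 = 166.

166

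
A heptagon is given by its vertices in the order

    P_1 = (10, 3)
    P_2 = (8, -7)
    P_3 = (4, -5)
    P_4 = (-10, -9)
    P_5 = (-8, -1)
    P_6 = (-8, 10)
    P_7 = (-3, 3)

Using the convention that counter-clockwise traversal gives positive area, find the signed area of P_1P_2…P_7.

-187.5

Apply the shoelace formula: 2A = Σ (x_i·y_{i+1} − x_{i+1}·y_i), indices taken mod 7.
Σ = (-94) + (-12) + (-86) + (-62) + (-88) + (6) + (-39) = -375
Signed area = Σ/2 = -187.5 (negative ⇒ clockwise traversal).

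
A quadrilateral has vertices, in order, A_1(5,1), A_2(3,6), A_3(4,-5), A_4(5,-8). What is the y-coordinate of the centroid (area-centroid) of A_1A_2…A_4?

-37/39

Apply Gauss's area formula. First the cross-terms c_i = x_i·y_{i+1} − x_{i+1}·y_i:
  27, -39, -7, 45  ⇒  2A = 26, A = 13.
Then Σ (y_i + y_{i+1})·c_i = -74, so ȳ = -74 / (6·13) = -37/39.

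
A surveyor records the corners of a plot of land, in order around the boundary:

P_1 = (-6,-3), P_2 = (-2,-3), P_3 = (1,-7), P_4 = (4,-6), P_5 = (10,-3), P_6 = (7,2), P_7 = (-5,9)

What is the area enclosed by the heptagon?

Σ = (12) + (17) + (22) + (48) + (41) + (73) + (69) = 282
Area = |Σ|/2 = 141.

141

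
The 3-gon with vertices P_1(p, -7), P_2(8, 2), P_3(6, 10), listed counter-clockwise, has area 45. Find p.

-1

The doubled signed area Σ (x_i y_{i+1} − x_{i+1} y_i) is linear in p.
With p=0 it equals 82; the coefficient of p is -8 (from the two edges through P_1).
So -8·p + 82 = 2·45 = 90 ⇒ p = -1.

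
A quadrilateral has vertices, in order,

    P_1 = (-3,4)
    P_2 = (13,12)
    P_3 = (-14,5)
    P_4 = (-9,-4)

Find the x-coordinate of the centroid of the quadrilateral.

Apply Gauss's area formula. First the cross-terms c_i = x_i·y_{i+1} − x_{i+1}·y_i:
  -88, 233, 101, -48  ⇒  2A = 198, A = 99.
Then Σ (x_i + x_{i+1})·c_i = -2860, so x̄ = -2860 / (6·99) = -130/27.

-130/27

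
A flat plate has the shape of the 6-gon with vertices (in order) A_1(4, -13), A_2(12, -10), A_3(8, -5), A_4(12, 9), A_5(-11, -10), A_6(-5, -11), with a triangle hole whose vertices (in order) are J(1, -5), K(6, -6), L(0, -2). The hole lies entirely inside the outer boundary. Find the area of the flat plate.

Outer boundary:
Cross-terms: 116, 20, 132, -21, 71, 109  ⇒  Σ = 427
Area = |Σ|/2 = 213.5.
Hole:
Apply the shoelace formula: 2A = Σ (x_i·y_{i+1} − x_{i+1}·y_i), indices taken mod 3.
Σ = (24) + (-12) + (2) = 14
Area = |Σ|/2 = 7.
Net area = 213.5 − 7 = 206.5.

206.5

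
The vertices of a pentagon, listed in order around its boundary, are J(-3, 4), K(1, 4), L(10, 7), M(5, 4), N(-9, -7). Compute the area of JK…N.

Apply Gauss's area formula: 2A = Σ (x_i·y_{i+1} − x_{i+1}·y_i), indices taken mod 5.
Cross-terms: -16, -33, 5, 1, -57  ⇒  Σ = -100
Area = |Σ|/2 = 50.

50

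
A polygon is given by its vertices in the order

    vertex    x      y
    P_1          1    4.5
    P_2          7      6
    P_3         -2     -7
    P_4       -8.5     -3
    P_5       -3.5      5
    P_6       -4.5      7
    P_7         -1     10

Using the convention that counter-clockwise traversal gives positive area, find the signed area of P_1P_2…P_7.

-111.75

Apply the shoelace (surveyor's) formula: 2A = Σ (x_i·y_{i+1} − x_{i+1}·y_i), indices taken mod 7.
Σ = (-25.5) + (-37) + (-53.5) + (-53) + (-2) + (-38) + (-14.5) = -223.5
Signed area = Σ/2 = -111.75 (negative ⇒ clockwise traversal).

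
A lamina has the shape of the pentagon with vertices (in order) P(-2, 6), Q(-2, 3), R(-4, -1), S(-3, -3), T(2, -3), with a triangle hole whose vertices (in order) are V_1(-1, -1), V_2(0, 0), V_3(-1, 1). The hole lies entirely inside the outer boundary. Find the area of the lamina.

Outer boundary:
Apply the surveyor's formula: 2A = Σ (x_i·y_{i+1} − x_{i+1}·y_i), indices taken mod 5.
Σ = (6) + (14) + (9) + (15) + (6) = 50
Area = |Σ|/2 = 25.
Hole:
Apply the shoelace formula: 2A = Σ (x_i·y_{i+1} − x_{i+1}·y_i), indices taken mod 3.
Σ = (0) + (0) + (2) = 2
Area = |Σ|/2 = 1.
Net area = 25 − 1 = 24.

24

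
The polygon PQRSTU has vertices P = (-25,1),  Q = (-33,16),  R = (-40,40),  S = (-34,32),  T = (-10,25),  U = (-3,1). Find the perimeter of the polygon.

|PQ| = √((-8)² + (15)²) = √289 = 17
|QR| = √((-7)² + (24)²) = √625 = 25
|RS| = √((6)² + (-8)²) = √100 = 10
|ST| = √((24)² + (-7)²) = √625 = 25
|TU| = √((7)² + (-24)²) = √625 = 25
|UP| = √((-22)² + (0)²) = √484 = 22
Perimeter = 17 + 25 + 10 + 25 + 25 + 22 = 124.

124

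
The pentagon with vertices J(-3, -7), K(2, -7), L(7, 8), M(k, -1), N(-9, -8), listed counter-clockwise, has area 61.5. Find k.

0

Write out the shoelace sum; only the two edges meeting at M involve k:
2·Area = [(7·(-1) − k·8) + (k·(-8) − (-9)·(-1))] + 139
       = -16·k + 123 = 123
⇒ k = 0.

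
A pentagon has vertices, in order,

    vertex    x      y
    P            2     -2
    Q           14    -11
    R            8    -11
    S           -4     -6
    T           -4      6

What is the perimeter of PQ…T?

56

|PQ| = √((12)² + (-9)²) = √225 = 15
|QR| = √((-6)² + (0)²) = √36 = 6
|RS| = √((-12)² + (5)²) = √169 = 13
|ST| = √((0)² + (12)²) = √144 = 12
|TP| = √((6)² + (-8)²) = √100 = 10
Perimeter = 15 + 6 + 13 + 12 + 10 = 56.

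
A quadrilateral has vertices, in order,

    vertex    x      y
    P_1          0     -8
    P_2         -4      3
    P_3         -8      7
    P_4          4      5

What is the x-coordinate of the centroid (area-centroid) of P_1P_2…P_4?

Apply the surveyor's formula. First the cross-terms c_i = x_i·y_{i+1} − x_{i+1}·y_i:
  -32, -4, -68, -32  ⇒  2A = -136, A = -68.
Then Σ (x_i + x_{i+1})·c_i = 320, so x̄ = 320 / (6·(-68)) = -40/51.

-40/51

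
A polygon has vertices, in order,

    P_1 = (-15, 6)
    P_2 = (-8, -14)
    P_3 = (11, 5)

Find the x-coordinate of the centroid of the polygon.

Apply the surveyor's formula. First the cross-terms c_i = x_i·y_{i+1} − x_{i+1}·y_i:
  258, 114, 141  ⇒  2A = 513, A = 256.5.
Then Σ (x_i + x_{i+1})·c_i = -6156, so x̄ = -6156 / (6·256.5) = -4.

-4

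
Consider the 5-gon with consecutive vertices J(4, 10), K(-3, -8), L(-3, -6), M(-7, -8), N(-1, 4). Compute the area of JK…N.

J→K: (4)(-8) − (-3)(10) = -2
K→L: (-3)(-6) − (-3)(-8) = -6
L→M: (-3)(-8) − (-7)(-6) = -18
M→N: (-7)(4) − (-1)(-8) = -36
N→J: (-1)(10) − (4)(4) = -26
Σ = -88
Area = |Σ|/2 = 44.

44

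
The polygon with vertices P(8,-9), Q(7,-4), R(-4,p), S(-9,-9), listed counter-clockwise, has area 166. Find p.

8

The doubled signed area Σ (x_i y_{i+1} − x_{i+1} y_i) is linear in p.
With p=0 it equals 204; the coefficient of p is 16 (from the two edges through R).
So 16·p + 204 = 2·166 = 332 ⇒ p = 8.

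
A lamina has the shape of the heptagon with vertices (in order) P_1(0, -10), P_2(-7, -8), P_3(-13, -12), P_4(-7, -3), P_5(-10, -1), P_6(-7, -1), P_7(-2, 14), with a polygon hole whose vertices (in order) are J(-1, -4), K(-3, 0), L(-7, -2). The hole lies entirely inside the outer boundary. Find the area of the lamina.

107.5

Outer boundary:
Apply the shoelace formula: 2A = Σ (x_i·y_{i+1} − x_{i+1}·y_i), indices taken mod 7.
Σ = (-70) + (-20) + (-45) + (-23) + (3) + (-100) + (20) = -235
Area = |Σ|/2 = 117.5.
Hole:
J→K: (-1)(0) − (-3)(-4) = -12
K→L: (-3)(-2) − (-7)(0) = 6
L→J: (-7)(-4) − (-1)(-2) = 26
Σ = 20
Area = |Σ|/2 = 10.
Net area = 117.5 − 10 = 107.5.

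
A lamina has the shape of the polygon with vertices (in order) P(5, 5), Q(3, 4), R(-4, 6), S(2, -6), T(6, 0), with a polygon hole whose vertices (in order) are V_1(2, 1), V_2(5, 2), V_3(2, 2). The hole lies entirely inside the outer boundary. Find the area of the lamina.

Outer boundary:
Cross-terms: 5, 34, 12, 36, 30  ⇒  Σ = 117
Area = |Σ|/2 = 58.5.
Hole:
Cross-terms: -1, 6, -2  ⇒  Σ = 3
Area = |Σ|/2 = 1.5.
Net area = 58.5 − 1.5 = 57.

57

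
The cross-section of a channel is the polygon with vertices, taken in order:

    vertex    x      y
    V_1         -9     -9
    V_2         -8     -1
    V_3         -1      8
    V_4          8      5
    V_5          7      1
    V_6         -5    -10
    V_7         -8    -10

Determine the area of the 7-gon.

168.5

Apply the shoelace formula: 2A = Σ (x_i·y_{i+1} − x_{i+1}·y_i), indices taken mod 7.
V_1→V_2: (-9)(-1) − (-8)(-9) = -63
V_2→V_3: (-8)(8) − (-1)(-1) = -65
V_3→V_4: (-1)(5) − (8)(8) = -69
V_4→V_5: (8)(1) − (7)(5) = -27
V_5→V_6: (7)(-10) − (-5)(1) = -65
V_6→V_7: (-5)(-10) − (-8)(-10) = -30
V_7→V_1: (-8)(-9) − (-9)(-10) = -18
Σ = -337
Area = |Σ|/2 = 168.5.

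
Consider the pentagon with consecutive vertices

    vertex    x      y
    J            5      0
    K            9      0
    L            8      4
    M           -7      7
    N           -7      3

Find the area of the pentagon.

66.5

Apply Gauss's area formula: 2A = Σ (x_i·y_{i+1} − x_{i+1}·y_i), indices taken mod 5.
Cross-terms: 0, 36, 84, 28, -15  ⇒  Σ = 133
Area = |Σ|/2 = 66.5.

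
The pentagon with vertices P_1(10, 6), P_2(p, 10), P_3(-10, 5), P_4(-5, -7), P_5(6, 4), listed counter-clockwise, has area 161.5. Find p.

Write out the shoelace sum; only the two edges meeting at P_2 involve p:
2·Area = [(10·10 − p·6) + (p·5 − (-10)·10)] + 113
       = -1·p + 313 = 323
⇒ p = -10.

-10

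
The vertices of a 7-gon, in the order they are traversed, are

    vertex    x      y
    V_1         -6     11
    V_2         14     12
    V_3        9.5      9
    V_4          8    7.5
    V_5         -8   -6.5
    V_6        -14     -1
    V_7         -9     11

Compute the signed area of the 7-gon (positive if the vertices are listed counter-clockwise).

-242.875

Apply the surveyor's formula: 2A = Σ (x_i·y_{i+1} − x_{i+1}·y_i), indices taken mod 7.
Cross-terms: -226, 12, -0.75, 8, -83, -163, -33  ⇒  Σ = -485.75
Signed area = Σ/2 = -242.875 (negative ⇒ clockwise traversal).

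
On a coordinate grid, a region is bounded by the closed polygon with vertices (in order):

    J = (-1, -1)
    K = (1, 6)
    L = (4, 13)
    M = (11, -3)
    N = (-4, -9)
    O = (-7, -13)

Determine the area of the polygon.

Apply the shoelace formula: 2A = Σ (x_i·y_{i+1} − x_{i+1}·y_i), indices taken mod 6.
Σ = (-5) + (-11) + (-155) + (-111) + (-11) + (-6) = -299
Area = |Σ|/2 = 149.5.

149.5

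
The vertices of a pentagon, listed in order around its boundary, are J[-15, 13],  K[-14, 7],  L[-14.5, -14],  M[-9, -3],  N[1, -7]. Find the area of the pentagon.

133

Apply the surveyor's formula: 2A = Σ (x_i·y_{i+1} − x_{i+1}·y_i), indices taken mod 5.
Cross-terms: 77, 297.5, -82.5, 66, -92  ⇒  Σ = 266
Area = |Σ|/2 = 133.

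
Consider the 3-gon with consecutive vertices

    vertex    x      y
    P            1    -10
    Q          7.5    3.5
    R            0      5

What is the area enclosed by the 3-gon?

55.5

P→Q: (1)(3.5) − (7.5)(-10) = 78.5
Q→R: (7.5)(5) − (0)(3.5) = 37.5
R→P: (0)(-10) − (1)(5) = -5
Σ = 111
Area = |Σ|/2 = 55.5.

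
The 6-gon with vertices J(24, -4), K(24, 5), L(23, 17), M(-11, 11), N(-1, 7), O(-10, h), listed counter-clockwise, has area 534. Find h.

-3

Write out the shoelace sum; only the two edges meeting at O involve h:
2·Area = [((-1)·h − (-10)·7) + ((-10)·(-4) − 24·h)] + 883
       = -25·h + 993 = 1068
⇒ h = -3.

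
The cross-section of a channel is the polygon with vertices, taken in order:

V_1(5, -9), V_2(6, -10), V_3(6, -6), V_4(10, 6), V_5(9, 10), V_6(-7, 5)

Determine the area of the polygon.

V_1→V_2: (5)(-10) − (6)(-9) = 4
V_2→V_3: (6)(-6) − (6)(-10) = 24
V_3→V_4: (6)(6) − (10)(-6) = 96
V_4→V_5: (10)(10) − (9)(6) = 46
V_5→V_6: (9)(5) − (-7)(10) = 115
V_6→V_1: (-7)(-9) − (5)(5) = 38
Σ = 323
Area = |Σ|/2 = 161.5.

161.5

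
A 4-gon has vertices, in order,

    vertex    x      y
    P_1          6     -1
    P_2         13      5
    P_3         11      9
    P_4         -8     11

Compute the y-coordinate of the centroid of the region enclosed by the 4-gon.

Apply Gauss's area formula. First the cross-terms c_i = x_i·y_{i+1} − x_{i+1}·y_i:
  43, 62, 193, -58  ⇒  2A = 240, A = 120.
Then Σ (y_i + y_{i+1})·c_i = 4320, so ȳ = 4320 / (6·120) = 6.

6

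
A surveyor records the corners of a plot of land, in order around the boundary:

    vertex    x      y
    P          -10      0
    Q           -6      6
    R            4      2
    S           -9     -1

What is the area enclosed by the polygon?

46

Σ = (-60) + (-36) + (14) + (-10) = -92
Area = |Σ|/2 = 46.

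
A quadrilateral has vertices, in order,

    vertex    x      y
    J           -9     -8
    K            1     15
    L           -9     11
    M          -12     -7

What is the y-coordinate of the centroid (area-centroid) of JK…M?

Apply the shoelace formula. First the cross-terms c_i = x_i·y_{i+1} − x_{i+1}·y_i:
  -127, 146, 195, 33  ⇒  2A = 247, A = 123.5.
Then Σ (y_i + y_{i+1})·c_i = 3192, so ȳ = 3192 / (6·123.5) = 56/13.

56/13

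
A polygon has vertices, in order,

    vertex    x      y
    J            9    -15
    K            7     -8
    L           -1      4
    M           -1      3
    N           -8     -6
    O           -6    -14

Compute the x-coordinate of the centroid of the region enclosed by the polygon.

Apply the shoelace (surveyor's) formula. First the cross-terms c_i = x_i·y_{i+1} − x_{i+1}·y_i:
  33, 20, 1, 30, 76, 216  ⇒  2A = 376, A = 188.
Then Σ (x_i + x_{i+1})·c_i = -40, so x̄ = -40 / (6·188) = -5/141.

-5/141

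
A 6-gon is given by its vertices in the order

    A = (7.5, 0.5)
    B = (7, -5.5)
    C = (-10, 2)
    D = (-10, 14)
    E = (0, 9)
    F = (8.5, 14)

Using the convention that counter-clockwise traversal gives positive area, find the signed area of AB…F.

-236.5

Apply the surveyor's formula: 2A = Σ (x_i·y_{i+1} − x_{i+1}·y_i), indices taken mod 6.
Cross-terms: -44.75, -41, -120, -90, -76.5, -100.75  ⇒  Σ = -473
Signed area = Σ/2 = -236.5 (negative ⇒ clockwise traversal).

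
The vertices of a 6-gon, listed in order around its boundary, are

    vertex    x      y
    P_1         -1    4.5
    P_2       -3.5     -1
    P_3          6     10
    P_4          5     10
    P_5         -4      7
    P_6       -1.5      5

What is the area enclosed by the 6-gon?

30.75

Apply the shoelace formula: 2A = Σ (x_i·y_{i+1} − x_{i+1}·y_i), indices taken mod 6.
P_1→P_2: (-1)(-1) − (-3.5)(4.5) = 16.75
P_2→P_3: (-3.5)(10) − (6)(-1) = -29
P_3→P_4: (6)(10) − (5)(10) = 10
P_4→P_5: (5)(7) − (-4)(10) = 75
P_5→P_6: (-4)(5) − (-1.5)(7) = -9.5
P_6→P_1: (-1.5)(4.5) − (-1)(5) = -1.75
Σ = 61.5
Area = |Σ|/2 = 30.75.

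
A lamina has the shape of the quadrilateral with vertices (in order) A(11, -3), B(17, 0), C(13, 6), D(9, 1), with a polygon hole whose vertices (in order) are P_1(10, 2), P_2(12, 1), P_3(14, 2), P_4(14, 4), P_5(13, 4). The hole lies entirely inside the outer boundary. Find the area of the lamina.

30

Outer boundary:
Apply Gauss's area formula: 2A = Σ (x_i·y_{i+1} − x_{i+1}·y_i), indices taken mod 4.
Cross-terms: 51, 102, -41, -38  ⇒  Σ = 74
Area = |Σ|/2 = 37.
Hole:
Apply the shoelace (surveyor's) formula: 2A = Σ (x_i·y_{i+1} − x_{i+1}·y_i), indices taken mod 5.
Cross-terms: -14, 10, 28, 4, -14  ⇒  Σ = 14
Area = |Σ|/2 = 7.
Net area = 37 − 7 = 30.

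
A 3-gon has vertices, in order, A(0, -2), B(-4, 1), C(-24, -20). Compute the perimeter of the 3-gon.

64

|AB| = √((-4)² + (3)²) = √25 = 5
|BC| = √((-20)² + (-21)²) = √841 = 29
|CA| = √((24)² + (18)²) = √900 = 30
Perimeter = 5 + 29 + 30 = 64.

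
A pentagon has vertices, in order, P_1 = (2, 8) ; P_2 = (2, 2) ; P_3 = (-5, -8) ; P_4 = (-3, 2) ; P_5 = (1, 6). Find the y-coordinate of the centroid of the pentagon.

Apply Gauss's area formula. First the cross-terms c_i = x_i·y_{i+1} − x_{i+1}·y_i:
  -12, -6, -34, -20, -4  ⇒  2A = -76, A = -38.
Then Σ (y_i + y_{i+1})·c_i = -96, so ȳ = -96 / (6·(-38)) = 8/19.

8/19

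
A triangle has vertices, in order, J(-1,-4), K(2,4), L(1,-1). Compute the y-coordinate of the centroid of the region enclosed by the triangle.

Apply the shoelace (surveyor's) formula. First the cross-terms c_i = x_i·y_{i+1} − x_{i+1}·y_i:
  4, -6, -5  ⇒  2A = -7, A = -3.5.
Then Σ (y_i + y_{i+1})·c_i = 7, so ȳ = 7 / (6·(-3.5)) = -1/3.

-1/3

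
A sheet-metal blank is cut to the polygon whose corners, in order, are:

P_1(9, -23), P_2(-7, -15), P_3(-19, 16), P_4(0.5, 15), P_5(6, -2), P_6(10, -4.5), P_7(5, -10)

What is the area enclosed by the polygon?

593.25

P_1→P_2: (9)(-15) − (-7)(-23) = -296
P_2→P_3: (-7)(16) − (-19)(-15) = -397
P_3→P_4: (-19)(15) − (0.5)(16) = -293
P_4→P_5: (0.5)(-2) − (6)(15) = -91
P_5→P_6: (6)(-4.5) − (10)(-2) = -7
P_6→P_7: (10)(-10) − (5)(-4.5) = -77.5
P_7→P_1: (5)(-23) − (9)(-10) = -25
Σ = -1186.5
Area = |Σ|/2 = 593.25.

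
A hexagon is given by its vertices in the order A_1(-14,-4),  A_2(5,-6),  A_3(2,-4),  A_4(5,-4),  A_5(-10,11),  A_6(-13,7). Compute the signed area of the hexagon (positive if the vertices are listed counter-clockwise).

Apply the shoelace formula: 2A = Σ (x_i·y_{i+1} − x_{i+1}·y_i), indices taken mod 6.
Σ = (104) + (-8) + (12) + (15) + (73) + (150) = 346
Signed area = Σ/2 = 173 (positive ⇒ counter-clockwise traversal).

173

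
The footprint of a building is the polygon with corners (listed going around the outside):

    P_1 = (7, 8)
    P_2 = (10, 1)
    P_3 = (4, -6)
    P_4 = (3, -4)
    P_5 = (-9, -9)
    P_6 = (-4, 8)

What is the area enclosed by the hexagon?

Apply the surveyor's formula: 2A = Σ (x_i·y_{i+1} − x_{i+1}·y_i), indices taken mod 6.
Σ = (-73) + (-64) + (2) + (-63) + (-108) + (-88) = -394
Area = |Σ|/2 = 197.

197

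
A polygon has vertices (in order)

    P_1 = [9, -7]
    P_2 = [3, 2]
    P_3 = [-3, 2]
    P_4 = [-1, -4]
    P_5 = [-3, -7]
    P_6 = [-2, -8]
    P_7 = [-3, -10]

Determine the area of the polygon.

88.5

P_1→P_2: (9)(2) − (3)(-7) = 39
P_2→P_3: (3)(2) − (-3)(2) = 12
P_3→P_4: (-3)(-4) − (-1)(2) = 14
P_4→P_5: (-1)(-7) − (-3)(-4) = -5
P_5→P_6: (-3)(-8) − (-2)(-7) = 10
P_6→P_7: (-2)(-10) − (-3)(-8) = -4
P_7→P_1: (-3)(-7) − (9)(-10) = 111
Σ = 177
Area = |Σ|/2 = 88.5.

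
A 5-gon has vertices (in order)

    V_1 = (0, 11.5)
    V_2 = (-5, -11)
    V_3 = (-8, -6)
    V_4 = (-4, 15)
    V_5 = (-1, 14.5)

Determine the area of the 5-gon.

Apply the surveyor's formula: 2A = Σ (x_i·y_{i+1} − x_{i+1}·y_i), indices taken mod 5.
Cross-terms: 57.5, -58, -144, -43, -11.5  ⇒  Σ = -199
Area = |Σ|/2 = 99.5.

99.5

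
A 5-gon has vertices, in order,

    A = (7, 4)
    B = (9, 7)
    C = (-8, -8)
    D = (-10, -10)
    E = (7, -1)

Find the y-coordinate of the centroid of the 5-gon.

Apply the surveyor's formula. First the cross-terms c_i = x_i·y_{i+1} − x_{i+1}·y_i:
  13, -16, 0, 80, 35  ⇒  2A = 112, A = 56.
Then Σ (y_i + y_{i+1})·c_i = -616, so ȳ = -616 / (6·56) = -11/6.

-11/6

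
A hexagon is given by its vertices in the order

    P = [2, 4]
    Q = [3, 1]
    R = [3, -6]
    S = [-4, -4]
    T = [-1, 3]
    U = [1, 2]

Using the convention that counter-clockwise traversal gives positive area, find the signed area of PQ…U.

-44

Σ = (-10) + (-21) + (-36) + (-16) + (-5) + (0) = -88
Signed area = Σ/2 = -44 (negative ⇒ clockwise traversal).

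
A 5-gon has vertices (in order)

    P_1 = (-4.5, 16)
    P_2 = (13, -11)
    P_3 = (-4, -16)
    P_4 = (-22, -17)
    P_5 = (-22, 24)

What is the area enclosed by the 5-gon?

Apply the surveyor's formula: 2A = Σ (x_i·y_{i+1} − x_{i+1}·y_i), indices taken mod 5.
P_1→P_2: (-4.5)(-11) − (13)(16) = -158.5
P_2→P_3: (13)(-16) − (-4)(-11) = -252
P_3→P_4: (-4)(-17) − (-22)(-16) = -284
P_4→P_5: (-22)(24) − (-22)(-17) = -902
P_5→P_1: (-22)(16) − (-4.5)(24) = -244
Σ = -1840.5
Area = |Σ|/2 = 920.25.

920.25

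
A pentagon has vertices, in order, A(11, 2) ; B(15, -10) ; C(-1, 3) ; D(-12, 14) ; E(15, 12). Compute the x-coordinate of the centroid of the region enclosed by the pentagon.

Apply the surveyor's formula. First the cross-terms c_i = x_i·y_{i+1} − x_{i+1}·y_i:
  -140, 35, 22, -354, -102  ⇒  2A = -539, A = -269.5.
Then Σ (x_i + x_{i+1})·c_i = -7150, so x̄ = -7150 / (6·(-269.5)) = 650/147.

650/147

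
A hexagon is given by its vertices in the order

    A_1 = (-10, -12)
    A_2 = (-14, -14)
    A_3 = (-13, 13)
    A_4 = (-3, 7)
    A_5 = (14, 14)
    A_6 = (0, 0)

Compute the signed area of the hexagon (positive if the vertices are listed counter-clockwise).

Apply the surveyor's formula: 2A = Σ (x_i·y_{i+1} − x_{i+1}·y_i), indices taken mod 6.
A_1→A_2: (-10)(-14) − (-14)(-12) = -28
A_2→A_3: (-14)(13) − (-13)(-14) = -364
A_3→A_4: (-13)(7) − (-3)(13) = -52
A_4→A_5: (-3)(14) − (14)(7) = -140
A_5→A_6: (14)(0) − (0)(14) = 0
A_6→A_1: (0)(-12) − (-10)(0) = 0
Σ = -584
Signed area = Σ/2 = -292 (negative ⇒ clockwise traversal).

-292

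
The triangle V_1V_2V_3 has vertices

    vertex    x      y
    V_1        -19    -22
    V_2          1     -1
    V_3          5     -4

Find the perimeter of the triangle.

64

|V_1V_2| = √((20)² + (21)²) = √841 = 29
|V_2V_3| = √((4)² + (-3)²) = √25 = 5
|V_3V_1| = √((-24)² + (-18)²) = √900 = 30
Perimeter = 29 + 5 + 30 = 64.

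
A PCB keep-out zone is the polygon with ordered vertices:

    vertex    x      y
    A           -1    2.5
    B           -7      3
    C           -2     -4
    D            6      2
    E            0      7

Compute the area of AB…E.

Apply the shoelace (surveyor's) formula: 2A = Σ (x_i·y_{i+1} − x_{i+1}·y_i), indices taken mod 5.
Σ = (14.5) + (34) + (20) + (42) + (7) = 117.5
Area = |Σ|/2 = 58.75.

58.75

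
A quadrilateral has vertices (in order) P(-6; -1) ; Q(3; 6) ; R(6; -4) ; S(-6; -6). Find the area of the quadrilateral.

Apply the shoelace formula: 2A = Σ (x_i·y_{i+1} − x_{i+1}·y_i), indices taken mod 4.
P→Q: (-6)(6) − (3)(-1) = -33
Q→R: (3)(-4) − (6)(6) = -48
R→S: (6)(-6) − (-6)(-4) = -60
S→P: (-6)(-1) − (-6)(-6) = -30
Σ = -171
Area = |Σ|/2 = 85.5.

85.5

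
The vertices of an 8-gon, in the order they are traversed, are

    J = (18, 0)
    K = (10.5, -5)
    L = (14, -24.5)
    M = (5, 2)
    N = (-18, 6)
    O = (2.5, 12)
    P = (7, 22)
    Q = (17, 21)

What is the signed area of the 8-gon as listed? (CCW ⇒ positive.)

-462.875

Apply Gauss's area formula: 2A = Σ (x_i·y_{i+1} − x_{i+1}·y_i), indices taken mod 8.
Σ = (-90) + (-187.25) + (150.5) + (66) + (-231) + (-29) + (-227) + (-378) = -925.75
Signed area = Σ/2 = -462.875 (negative ⇒ clockwise traversal).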